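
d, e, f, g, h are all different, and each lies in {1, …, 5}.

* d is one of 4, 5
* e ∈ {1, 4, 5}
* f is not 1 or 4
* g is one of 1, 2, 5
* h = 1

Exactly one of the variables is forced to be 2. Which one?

g

h must be 1 (only option left). Eliminate 1 elsewhere: e, g.
The 4 still-open variables together cover exactly {2, 3, 4, 5} — 4 values for 4 variables — and 3 appears only in f's list, so f = 3.
The 3 still-open variables draw from only 3 values {2, 4, 5}, so each is used; only g can be 2, hence g = 2.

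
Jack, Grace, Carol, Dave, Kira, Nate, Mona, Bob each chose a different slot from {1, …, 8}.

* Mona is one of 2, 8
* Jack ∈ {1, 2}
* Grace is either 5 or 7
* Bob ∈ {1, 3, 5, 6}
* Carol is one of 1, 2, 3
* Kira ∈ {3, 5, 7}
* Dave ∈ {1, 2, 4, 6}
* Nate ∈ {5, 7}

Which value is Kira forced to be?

3

The 8 variables together cover exactly {1, 2, 3, 4, 5, 6, 7, 8} — 8 values for 8 variables — and 4 appears only in Dave's list, so Dave = 4.
The 7 still-open variables together cover exactly {1, 2, 3, 5, 6, 7, 8} — 7 values for 7 variables — and 6 appears only in Bob's list, so Bob = 6.
The 6 still-open variables together cover exactly {1, 2, 3, 5, 7, 8} — 6 values for 6 variables — and 8 appears only in Mona's list, so Mona = 8.
Grace and Nate share exactly the 2 values {5, 7}; by pigeonhole those values go to them, so strike 5, 7 from Kira.
So Kira = 3.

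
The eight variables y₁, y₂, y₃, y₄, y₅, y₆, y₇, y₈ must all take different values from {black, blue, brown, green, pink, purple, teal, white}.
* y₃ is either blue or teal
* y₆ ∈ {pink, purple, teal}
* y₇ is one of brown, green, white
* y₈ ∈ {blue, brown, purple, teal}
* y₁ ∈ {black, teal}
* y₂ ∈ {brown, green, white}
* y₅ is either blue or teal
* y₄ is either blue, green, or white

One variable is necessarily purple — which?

The 8 variables draw from only 8 values {black, blue, brown, green, pink, purple, teal, white}, so each is used; only y₁ can be black, hence y₁ = black.
The 7 still-open variables draw from only 7 values {blue, brown, green, pink, purple, teal, white}, so each is used; only y₆ can be pink, hence y₆ = pink.
The 6 still-open variables together cover exactly {blue, brown, green, purple, teal, white} — 6 values for 6 variables — and purple appears only in y₈'s list, so y₈ = purple.

y₈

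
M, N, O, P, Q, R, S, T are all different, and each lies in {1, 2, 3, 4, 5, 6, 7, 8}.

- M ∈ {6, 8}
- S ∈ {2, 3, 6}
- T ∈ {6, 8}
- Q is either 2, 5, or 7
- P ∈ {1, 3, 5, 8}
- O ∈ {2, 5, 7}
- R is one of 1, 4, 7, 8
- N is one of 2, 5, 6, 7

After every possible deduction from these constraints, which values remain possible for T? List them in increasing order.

6, 8

The 8 variables draw from only 8 values {1, 2, 3, 4, 5, 6, 7, 8}, so each is used; only R can be 4, hence R = 4.
Among the 7 still-open variables, 1 fits only P (and all 7 values in {1, 2, 3, 5, 6, 7, 8} must be used), so P = 1.
The 6 still-open variables draw from only 6 values {2, 3, 5, 6, 7, 8}, so each is used; only S can be 3, hence S = 3.
M and T share exactly the 2 values {6, 8}; by pigeonhole those values go to them, so strike 6, 8 from N.
No further eliminations apply; T can still be any of 6, 8.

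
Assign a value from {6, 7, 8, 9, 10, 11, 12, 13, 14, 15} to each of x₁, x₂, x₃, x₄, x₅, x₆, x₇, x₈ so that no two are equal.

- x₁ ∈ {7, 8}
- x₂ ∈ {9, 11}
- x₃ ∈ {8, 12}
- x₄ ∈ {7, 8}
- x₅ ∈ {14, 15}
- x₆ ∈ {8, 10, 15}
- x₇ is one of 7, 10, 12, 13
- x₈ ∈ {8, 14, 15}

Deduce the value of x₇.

The 2 variables x₁ and x₄ are confined to {7, 8}, which locks those values in; drop them from x₃, x₆, x₇, x₈.
x₃ has just one choice, so x₃ = 12. Strike 12 from x₇.
x₅ and x₈ between them cover only {14, 15} — a naked pair. Remove those values from x₆.
x₆ must be 10 (only option left). Eliminate 10 elsewhere: x₇.
So x₇ = 13.

13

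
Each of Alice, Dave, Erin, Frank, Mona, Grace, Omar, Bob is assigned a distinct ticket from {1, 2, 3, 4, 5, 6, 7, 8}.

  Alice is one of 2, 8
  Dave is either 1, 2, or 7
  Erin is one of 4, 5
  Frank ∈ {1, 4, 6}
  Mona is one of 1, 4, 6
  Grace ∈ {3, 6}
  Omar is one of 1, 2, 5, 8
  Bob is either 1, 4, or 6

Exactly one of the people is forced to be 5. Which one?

Among the 8 variables, 3 fits only Grace (and all 8 values in {1, 2, 3, 4, 5, 6, 7, 8} must be used), so Grace = 3.
Among the 7 still-open variables, 7 fits only Dave (and all 7 values in {1, 2, 4, 5, 6, 7, 8} must be used), so Dave = 7.
The 3 variables Frank, Mona, Bob are confined to {1, 4, 6}, which locks those values in; drop them from Erin, Omar.
So 5 goes to Erin.

Erin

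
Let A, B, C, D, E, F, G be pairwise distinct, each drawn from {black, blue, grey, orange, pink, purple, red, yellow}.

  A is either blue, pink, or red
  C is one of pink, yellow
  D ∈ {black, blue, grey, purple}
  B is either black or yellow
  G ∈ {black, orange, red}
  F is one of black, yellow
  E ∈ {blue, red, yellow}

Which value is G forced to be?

B and F share exactly the 2 values {black, yellow}; by pigeonhole those values go to them, so strike black, yellow from C, D, E, G.
C's domain is down to {pink}, so C = pink. Strike pink from A.
A and E between them cover only {blue, red} — a naked pair. Remove those values from D, G.
So G = orange.

orange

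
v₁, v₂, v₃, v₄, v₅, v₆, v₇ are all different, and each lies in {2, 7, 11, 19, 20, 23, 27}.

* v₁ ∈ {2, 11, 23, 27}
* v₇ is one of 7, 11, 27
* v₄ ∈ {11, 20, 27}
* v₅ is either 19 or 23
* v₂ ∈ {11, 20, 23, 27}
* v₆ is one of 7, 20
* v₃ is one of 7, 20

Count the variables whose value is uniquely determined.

Among the 7 variables, 2 fits only v₁ (and all 7 values in {2, 7, 11, 19, 20, 23, 27} must be used), so v₁ = 2.
The 6 still-open variables draw from only 6 values {7, 11, 19, 20, 23, 27}, so each is used; only v₅ can be 19, hence v₅ = 19.
The 5 still-open variables draw from only 5 values {7, 11, 20, 23, 27}, so each is used; only v₂ can be 23, hence v₂ = 23.
v₃ and v₆ share exactly the 2 values {7, 20}; by pigeonhole those values go to them, so strike 7, 20 from v₄, v₇.
Determined: v₁=2, v₂=23, v₅=19. The other variables each still have more than one consistent value. That makes 3.

3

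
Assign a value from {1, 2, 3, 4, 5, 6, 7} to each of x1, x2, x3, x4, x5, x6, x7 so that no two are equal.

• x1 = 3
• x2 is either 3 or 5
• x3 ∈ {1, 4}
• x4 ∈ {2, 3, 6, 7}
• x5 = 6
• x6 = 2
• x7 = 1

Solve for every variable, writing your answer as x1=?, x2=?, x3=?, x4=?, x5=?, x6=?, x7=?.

x1=3, x2=5, x3=4, x4=7, x5=6, x6=2, x7=1

x1's domain is down to {3}, so x1 = 3. So x2, x4 can't be 3.
x2's domain is down to {5}, so x2 = 5.
x5 must be 6 (only option left). So x4 can't be 6.
x6's domain is down to {2}, so x6 = 2. Remove 2 from x4.
x7 must be 1 (only option left). Strike 1 from x3.
x3 must be 4 (only option left).
That leaves x4 = 7.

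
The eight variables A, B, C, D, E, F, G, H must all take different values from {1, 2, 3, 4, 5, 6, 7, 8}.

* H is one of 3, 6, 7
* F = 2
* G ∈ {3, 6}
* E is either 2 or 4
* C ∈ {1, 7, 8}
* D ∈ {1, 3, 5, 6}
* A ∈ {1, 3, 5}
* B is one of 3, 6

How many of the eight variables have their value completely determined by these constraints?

4

F's domain is down to {2}, so F = 2. Eliminate 2 elsewhere: E.
That leaves E = 4.
Among the 6 still-open variables, 8 fits only C (and all 6 values in {1, 3, 5, 6, 7, 8} must be used), so C = 8.
The 5 still-open variables draw from only 5 values {1, 3, 5, 6, 7}, so each is used; only H can be 7, hence H = 7.
The 2 variables B and G are confined to {3, 6}, which locks those values in; drop them from A, D.
Determined: C=8, E=4, F=2, H=7. The other variables each still have more than one consistent value. That makes 4.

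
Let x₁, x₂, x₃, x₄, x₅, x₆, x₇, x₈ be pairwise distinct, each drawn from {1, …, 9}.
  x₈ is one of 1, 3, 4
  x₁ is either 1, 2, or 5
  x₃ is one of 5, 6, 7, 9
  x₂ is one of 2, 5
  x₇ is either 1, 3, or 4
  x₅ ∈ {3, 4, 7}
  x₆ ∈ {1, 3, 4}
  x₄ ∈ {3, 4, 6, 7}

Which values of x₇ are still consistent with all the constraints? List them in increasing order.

The 8 variables draw from only 8 values {1, 2, 3, 4, 5, 6, 7, 9}, so each is used; only x₃ can be 9, hence x₃ = 9.
Among the 7 still-open variables, 6 fits only x₄ (and all 7 values in {1, 2, 3, 4, 5, 6, 7} must be used), so x₄ = 6.
Among the 6 still-open variables, 7 fits only x₅ (and all 6 values in {1, 2, 3, 4, 5, 7} must be used), so x₅ = 7.
x₆, x₇, x₈ between them cover only {1, 3, 4} — a naked triple. Remove those values from x₁.
No further eliminations apply; x₇ can still be any of 1, 3, 4.

1, 3, 4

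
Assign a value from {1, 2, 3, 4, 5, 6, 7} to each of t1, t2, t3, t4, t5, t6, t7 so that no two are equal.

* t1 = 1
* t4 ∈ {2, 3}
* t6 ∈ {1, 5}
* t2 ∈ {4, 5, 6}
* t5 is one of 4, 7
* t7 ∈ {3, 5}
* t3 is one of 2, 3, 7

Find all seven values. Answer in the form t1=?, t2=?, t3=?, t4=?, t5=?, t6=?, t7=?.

t1 has just one choice, so t1 = 1. Strike 1 from t6.
t6's domain is down to {5}, so t6 = 5. So t2, t7 can't be 5.
That leaves t7 = 3. Remove 3 from t3, t4.
t4 must be 2 (only option left). Remove 2 from t3.
t3 has just one choice, so t3 = 7. Eliminate 7 elsewhere: t5.
t5 must be 4 (only option left). Strike 4 from t2.
t2 has just one choice, so t2 = 6.

t1=1, t2=6, t3=7, t4=2, t5=4, t6=5, t7=3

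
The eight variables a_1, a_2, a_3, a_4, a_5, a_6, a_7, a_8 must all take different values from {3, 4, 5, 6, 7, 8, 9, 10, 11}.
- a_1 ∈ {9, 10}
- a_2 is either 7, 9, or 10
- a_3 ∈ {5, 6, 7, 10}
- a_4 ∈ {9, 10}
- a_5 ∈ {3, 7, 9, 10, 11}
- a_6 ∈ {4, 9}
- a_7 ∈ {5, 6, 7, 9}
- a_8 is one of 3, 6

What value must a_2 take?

7

The 8 variables together cover exactly {3, 4, 5, 6, 7, 9, 10, 11} — 8 values for 8 variables — and 4 appears only in a_6's list, so a_6 = 4.
The 7 still-open variables together cover exactly {3, 5, 6, 7, 9, 10, 11} — 7 values for 7 variables — and 11 appears only in a_5's list, so a_5 = 11.
Among the 6 still-open variables, 3 fits only a_8 (and all 6 values in {3, 5, 6, 7, 9, 10} must be used), so a_8 = 3.
a_1 and a_4 between them cover only {9, 10} — a naked pair. Remove those values from a_2, a_3, a_7.
So a_2 = 7.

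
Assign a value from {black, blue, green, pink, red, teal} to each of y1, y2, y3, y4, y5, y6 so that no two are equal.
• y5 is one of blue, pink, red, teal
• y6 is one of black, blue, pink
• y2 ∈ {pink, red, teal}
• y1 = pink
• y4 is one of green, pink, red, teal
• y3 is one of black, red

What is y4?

y1 has just one choice, so y1 = pink. So y2, y4, y5, y6 can't be pink.
The 5 still-open variables draw from only 5 values {black, blue, green, red, teal}, so each is used; only y4 can be green, hence y4 = green.

green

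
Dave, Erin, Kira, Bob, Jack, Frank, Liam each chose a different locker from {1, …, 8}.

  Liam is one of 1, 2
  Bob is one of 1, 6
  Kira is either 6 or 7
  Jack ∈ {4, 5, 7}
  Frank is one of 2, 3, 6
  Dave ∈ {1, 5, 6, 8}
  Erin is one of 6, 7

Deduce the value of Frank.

3

Erin and Kira share exactly the 2 values {6, 7}; by pigeonhole those values go to them, so strike 6, 7 from Dave, Bob, Jack, Frank.
Bob's domain is down to {1}, so Bob = 1. Strike 1 from Dave, Liam.
That leaves Liam = 2. Strike 2 from Frank.
So Frank = 3.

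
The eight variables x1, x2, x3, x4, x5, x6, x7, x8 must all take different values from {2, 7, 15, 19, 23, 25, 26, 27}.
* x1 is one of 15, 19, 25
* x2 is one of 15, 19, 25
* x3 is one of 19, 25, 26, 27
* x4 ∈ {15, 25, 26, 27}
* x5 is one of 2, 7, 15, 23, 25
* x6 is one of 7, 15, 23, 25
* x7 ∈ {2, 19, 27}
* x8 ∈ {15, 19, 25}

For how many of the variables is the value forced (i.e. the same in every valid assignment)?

x1, x2, x8 between them cover only {15, 19, 25} — a naked triple. Remove those values from x3, x4, x5, x6, x7.
x3 and x4 between them cover only {26, 27} — a naked pair. Remove those values from x7.
x7's domain is down to {2}, so x7 = 2. Remove 2 from x5.
Determined: x7=2. The other variables each still have more than one consistent value. That makes 1.

1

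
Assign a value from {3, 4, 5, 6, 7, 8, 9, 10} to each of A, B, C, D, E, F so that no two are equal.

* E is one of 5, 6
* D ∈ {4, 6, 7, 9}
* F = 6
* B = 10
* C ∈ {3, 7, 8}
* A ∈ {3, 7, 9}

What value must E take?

5

B's domain is down to {10}, so B = 10.
F's domain is down to {6}, so F = 6. Remove 6 from D, E.
So E = 5.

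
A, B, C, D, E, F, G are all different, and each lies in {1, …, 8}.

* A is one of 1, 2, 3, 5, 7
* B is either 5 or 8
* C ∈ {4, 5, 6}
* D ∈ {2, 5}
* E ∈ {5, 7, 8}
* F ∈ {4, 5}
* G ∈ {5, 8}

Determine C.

6

B and G between them cover only {5, 8} — a naked pair. Remove those values from A, C, D, E, F.
D's domain is down to {2}, so D = 2. Eliminate 2 elsewhere: A.
E has just one choice, so E = 7. Remove 7 from A.
F has just one choice, so F = 4. Remove 4 from C.
So C = 6.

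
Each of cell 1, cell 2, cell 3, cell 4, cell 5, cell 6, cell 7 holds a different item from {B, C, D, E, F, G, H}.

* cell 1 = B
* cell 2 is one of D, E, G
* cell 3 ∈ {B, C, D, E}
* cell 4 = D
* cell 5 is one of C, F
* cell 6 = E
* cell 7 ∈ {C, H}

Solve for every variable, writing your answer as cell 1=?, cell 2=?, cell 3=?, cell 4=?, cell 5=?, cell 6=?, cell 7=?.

cell 1's domain is down to {B}, so cell 1 = B. So cell 3 can't be B.
cell 4 must be D (only option left). So cell 2, cell 3 can't be D.
cell 6 has just one choice, so cell 6 = E. Eliminate E elsewhere: cell 2, cell 3.
That leaves cell 2 = G.
cell 3 has just one choice, so cell 3 = C. Eliminate C elsewhere: cell 5, cell 7.
cell 5 must be F (only option left).
cell 7 must be H (only option left).

cell 1=B, cell 2=G, cell 3=C, cell 4=D, cell 5=F, cell 6=E, cell 7=H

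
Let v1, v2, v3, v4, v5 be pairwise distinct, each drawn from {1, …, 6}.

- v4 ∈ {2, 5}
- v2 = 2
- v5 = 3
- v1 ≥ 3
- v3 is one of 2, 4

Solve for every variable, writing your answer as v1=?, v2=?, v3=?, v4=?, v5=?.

v2 has just one choice, so v2 = 2. So v3, v4 can't be 2.
That leaves v3 = 4. So v1 can't be 4.
That leaves v4 = 5. Eliminate 5 elsewhere: v1.
v5 must be 3 (only option left). Eliminate 3 elsewhere: v1.
v1's domain is down to {6}, so v1 = 6.

v1=6, v2=2, v3=4, v4=5, v5=3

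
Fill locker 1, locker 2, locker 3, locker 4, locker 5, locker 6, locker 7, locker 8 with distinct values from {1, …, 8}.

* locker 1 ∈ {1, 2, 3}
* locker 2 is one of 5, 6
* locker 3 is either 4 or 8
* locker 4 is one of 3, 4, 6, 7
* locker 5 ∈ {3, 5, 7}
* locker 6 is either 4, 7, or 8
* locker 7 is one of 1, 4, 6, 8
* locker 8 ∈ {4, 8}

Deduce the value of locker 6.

The 8 variables together cover exactly {1, 2, 3, 4, 5, 6, 7, 8} — 8 values for 8 variables — and 2 appears only in locker 1's list, so locker 1 = 2.
The 7 still-open variables draw from only 7 values {1, 3, 4, 5, 6, 7, 8}, so each is used; only locker 7 can be 1, hence locker 7 = 1.
locker 3 and locker 8 between them cover only {4, 8} — a naked pair. Remove those values from locker 4, locker 6.
So locker 6 = 7.

7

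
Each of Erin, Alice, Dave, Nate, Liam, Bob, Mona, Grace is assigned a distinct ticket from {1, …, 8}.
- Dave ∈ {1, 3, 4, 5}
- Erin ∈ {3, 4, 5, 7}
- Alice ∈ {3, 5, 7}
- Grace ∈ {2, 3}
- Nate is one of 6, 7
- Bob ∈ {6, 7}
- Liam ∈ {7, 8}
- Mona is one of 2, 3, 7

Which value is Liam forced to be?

The 8 variables together cover exactly {1, 2, 3, 4, 5, 6, 7, 8} — 8 values for 8 variables — and 1 appears only in Dave's list, so Dave = 1.
The 7 still-open variables together cover exactly {2, 3, 4, 5, 6, 7, 8} — 7 values for 7 variables — and 4 appears only in Erin's list, so Erin = 4.
The 6 still-open variables together cover exactly {2, 3, 5, 6, 7, 8} — 6 values for 6 variables — and 5 appears only in Alice's list, so Alice = 5.
The 5 still-open variables together cover exactly {2, 3, 6, 7, 8} — 5 values for 5 variables — and 8 appears only in Liam's list, so Liam = 8.

8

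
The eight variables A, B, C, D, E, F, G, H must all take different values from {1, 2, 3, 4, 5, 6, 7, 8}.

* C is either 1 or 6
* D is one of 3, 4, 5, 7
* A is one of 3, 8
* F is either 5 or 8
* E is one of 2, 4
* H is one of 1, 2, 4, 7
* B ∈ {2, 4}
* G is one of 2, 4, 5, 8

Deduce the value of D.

Among the 8 variables, 6 fits only C (and all 8 values in {1, 2, 3, 4, 5, 6, 7, 8} must be used), so C = 6.
The 7 still-open variables together cover exactly {1, 2, 3, 4, 5, 7, 8} — 7 values for 7 variables — and 1 appears only in H's list, so H = 1.
The 6 still-open variables draw from only 6 values {2, 3, 4, 5, 7, 8}, so each is used; only D can be 7, hence D = 7.

7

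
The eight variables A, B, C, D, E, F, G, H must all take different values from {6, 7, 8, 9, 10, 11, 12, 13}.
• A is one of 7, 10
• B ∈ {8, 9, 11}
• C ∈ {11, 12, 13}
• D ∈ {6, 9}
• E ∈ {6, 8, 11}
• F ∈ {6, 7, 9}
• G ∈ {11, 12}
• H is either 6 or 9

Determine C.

The 8 variables together cover exactly {6, 7, 8, 9, 10, 11, 12, 13} — 8 values for 8 variables — and 10 appears only in A's list, so A = 10.
The 7 still-open variables together cover exactly {6, 7, 8, 9, 11, 12, 13} — 7 values for 7 variables — and 7 appears only in F's list, so F = 7.
The 6 still-open variables draw from only 6 values {6, 8, 9, 11, 12, 13}, so each is used; only C can be 13, hence C = 13.

13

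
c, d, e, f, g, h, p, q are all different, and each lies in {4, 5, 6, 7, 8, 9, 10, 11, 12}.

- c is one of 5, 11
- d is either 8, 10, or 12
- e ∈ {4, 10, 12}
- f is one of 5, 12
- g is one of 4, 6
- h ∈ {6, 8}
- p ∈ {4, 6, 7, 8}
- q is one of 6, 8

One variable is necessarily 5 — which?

f

Among the 8 variables, 7 fits only p (and all 8 values in {4, 5, 6, 7, 8, 10, 11, 12} must be used), so p = 7.
The 7 still-open variables together cover exactly {4, 5, 6, 8, 10, 11, 12} — 7 values for 7 variables — and 11 appears only in c's list, so c = 11.
The 6 still-open variables together cover exactly {4, 5, 6, 8, 10, 12} — 6 values for 6 variables — and 5 appears only in f's list, so f = 5.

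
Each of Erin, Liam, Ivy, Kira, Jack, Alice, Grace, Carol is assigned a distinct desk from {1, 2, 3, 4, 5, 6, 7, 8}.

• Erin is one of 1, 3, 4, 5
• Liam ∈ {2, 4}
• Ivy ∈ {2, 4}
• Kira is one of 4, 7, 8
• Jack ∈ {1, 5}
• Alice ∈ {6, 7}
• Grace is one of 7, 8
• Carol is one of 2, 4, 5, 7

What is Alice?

Among the 8 variables, 3 fits only Erin (and all 8 values in {1, 2, 3, 4, 5, 6, 7, 8} must be used), so Erin = 3.
Among the 7 still-open variables, 1 fits only Jack (and all 7 values in {1, 2, 4, 5, 6, 7, 8} must be used), so Jack = 1.
The 6 still-open variables draw from only 6 values {2, 4, 5, 6, 7, 8}, so each is used; only Carol can be 5, hence Carol = 5.
Among the 5 still-open variables, 6 fits only Alice (and all 5 values in {2, 4, 6, 7, 8} must be used), so Alice = 6.

6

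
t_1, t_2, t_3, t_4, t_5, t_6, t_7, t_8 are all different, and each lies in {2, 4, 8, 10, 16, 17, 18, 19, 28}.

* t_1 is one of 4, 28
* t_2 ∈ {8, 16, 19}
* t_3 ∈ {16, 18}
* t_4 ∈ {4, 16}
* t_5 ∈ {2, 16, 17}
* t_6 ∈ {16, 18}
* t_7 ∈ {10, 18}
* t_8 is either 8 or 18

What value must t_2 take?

The 2 variables t_3 and t_6 are confined to {16, 18}, which locks those values in; drop them from t_2, t_4, t_5, t_7, t_8.
t_4's domain is down to {4}, so t_4 = 4. Remove 4 from t_1.
That leaves t_7 = 10.
t_8 must be 8 (only option left). Remove 8 from t_2.
So t_2 = 19.

19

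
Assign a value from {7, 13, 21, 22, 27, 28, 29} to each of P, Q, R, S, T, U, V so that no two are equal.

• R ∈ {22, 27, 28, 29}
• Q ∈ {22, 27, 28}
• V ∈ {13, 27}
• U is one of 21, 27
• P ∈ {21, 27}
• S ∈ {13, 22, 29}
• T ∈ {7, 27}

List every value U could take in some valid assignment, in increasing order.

21, 27

The 7 variables together cover exactly {7, 13, 21, 22, 27, 28, 29} — 7 values for 7 variables — and 7 appears only in T's list, so T = 7.
The 2 variables P and U are confined to {21, 27}, which locks those values in; drop them from Q, R, V.
That leaves V = 13. So S can't be 13.
No further eliminations apply; U can still be any of 21, 27.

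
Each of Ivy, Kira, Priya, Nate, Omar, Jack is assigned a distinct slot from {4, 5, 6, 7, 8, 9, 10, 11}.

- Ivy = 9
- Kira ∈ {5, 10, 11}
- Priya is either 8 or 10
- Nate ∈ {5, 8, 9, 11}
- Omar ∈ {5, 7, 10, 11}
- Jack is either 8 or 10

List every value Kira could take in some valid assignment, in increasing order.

Ivy must be 9 (only option left). So Nate can't be 9.
The 5 still-open variables together cover exactly {5, 7, 8, 10, 11} — 5 values for 5 variables — and 7 appears only in Omar's list, so Omar = 7.
The 2 variables Priya and Jack are confined to {8, 10}, which locks those values in; drop them from Kira, Nate.
No further eliminations apply; Kira can still be any of 5, 11.

5, 11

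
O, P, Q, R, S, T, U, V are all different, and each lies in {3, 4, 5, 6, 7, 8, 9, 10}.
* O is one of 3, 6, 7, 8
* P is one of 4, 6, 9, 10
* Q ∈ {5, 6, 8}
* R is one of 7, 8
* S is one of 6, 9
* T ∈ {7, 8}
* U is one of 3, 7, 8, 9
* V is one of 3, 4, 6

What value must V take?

4

The 8 variables draw from only 8 values {3, 4, 5, 6, 7, 8, 9, 10}, so each is used; only Q can be 5, hence Q = 5.
The 7 still-open variables together cover exactly {3, 4, 6, 7, 8, 9, 10} — 7 values for 7 variables — and 10 appears only in P's list, so P = 10.
The 6 still-open variables draw from only 6 values {3, 4, 6, 7, 8, 9}, so each is used; only V can be 4, hence V = 4.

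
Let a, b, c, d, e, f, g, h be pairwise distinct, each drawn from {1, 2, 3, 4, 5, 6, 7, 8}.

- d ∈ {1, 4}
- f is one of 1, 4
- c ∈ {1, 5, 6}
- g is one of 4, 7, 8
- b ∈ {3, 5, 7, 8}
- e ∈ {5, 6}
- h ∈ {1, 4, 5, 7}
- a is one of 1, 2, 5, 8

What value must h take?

Among the 8 variables, 2 fits only a (and all 8 values in {1, 2, 3, 4, 5, 6, 7, 8} must be used), so a = 2.
The 7 still-open variables together cover exactly {1, 3, 4, 5, 6, 7, 8} — 7 values for 7 variables — and 3 appears only in b's list, so b = 3.
The 6 still-open variables together cover exactly {1, 4, 5, 6, 7, 8} — 6 values for 6 variables — and 8 appears only in g's list, so g = 8.
The 5 still-open variables together cover exactly {1, 4, 5, 6, 7} — 5 values for 5 variables — and 7 appears only in h's list, so h = 7.

7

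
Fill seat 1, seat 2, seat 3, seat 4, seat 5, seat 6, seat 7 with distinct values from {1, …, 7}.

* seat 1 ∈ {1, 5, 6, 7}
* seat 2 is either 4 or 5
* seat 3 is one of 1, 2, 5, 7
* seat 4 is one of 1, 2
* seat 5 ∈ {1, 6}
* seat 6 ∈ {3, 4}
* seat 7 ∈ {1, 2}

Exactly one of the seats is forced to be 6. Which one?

seat 5

The 7 variables together cover exactly {1, 2, 3, 4, 5, 6, 7} — 7 values for 7 variables — and 3 appears only in seat 6's list, so seat 6 = 3.
Among the 6 still-open variables, 4 fits only seat 2 (and all 6 values in {1, 2, 4, 5, 6, 7} must be used), so seat 2 = 4.
seat 4 and seat 7 share exactly the 2 values {1, 2}; by pigeonhole those values go to them, so strike 1, 2 from seat 1, seat 3, seat 5.
So 6 goes to seat 5.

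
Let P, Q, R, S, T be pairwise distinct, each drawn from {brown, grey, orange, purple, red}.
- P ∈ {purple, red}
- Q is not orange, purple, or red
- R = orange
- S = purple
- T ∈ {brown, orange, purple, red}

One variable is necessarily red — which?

P

R must be orange (only option left). Remove orange from T.
That leaves S = purple. So P, T can't be purple.
So red goes to P.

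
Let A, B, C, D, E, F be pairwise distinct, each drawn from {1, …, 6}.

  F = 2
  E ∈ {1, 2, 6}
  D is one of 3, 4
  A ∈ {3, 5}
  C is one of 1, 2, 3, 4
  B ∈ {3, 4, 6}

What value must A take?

F must be 2 (only option left). So C, E can't be 2.
Among the 5 still-open variables, 5 fits only A (and all 5 values in {1, 3, 4, 5, 6} must be used), so A = 5.

5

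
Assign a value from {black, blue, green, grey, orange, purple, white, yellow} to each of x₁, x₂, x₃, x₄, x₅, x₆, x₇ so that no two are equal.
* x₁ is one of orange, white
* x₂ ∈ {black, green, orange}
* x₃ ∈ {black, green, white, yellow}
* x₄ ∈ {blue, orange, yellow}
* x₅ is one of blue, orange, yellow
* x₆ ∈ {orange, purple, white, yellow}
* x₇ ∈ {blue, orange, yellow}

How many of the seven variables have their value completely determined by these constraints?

2

Among the 7 variables, purple fits only x₆ (and all 7 values in {black, blue, green, orange, purple, white, yellow} must be used), so x₆ = purple.
The 3 variables x₄, x₅, x₇ are confined to {blue, orange, yellow}, which locks those values in; drop them from x₁, x₂, x₃.
x₁ has just one choice, so x₁ = white. So x₃ can't be white.
Determined: x₁=white, x₆=purple. The other variables each still have more than one consistent value. That makes 2.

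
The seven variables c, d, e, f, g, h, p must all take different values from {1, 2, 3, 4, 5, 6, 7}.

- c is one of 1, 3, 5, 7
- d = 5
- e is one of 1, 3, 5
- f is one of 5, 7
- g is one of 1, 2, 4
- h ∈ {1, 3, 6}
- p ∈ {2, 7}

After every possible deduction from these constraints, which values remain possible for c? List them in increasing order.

d has just one choice, so d = 5. Strike 5 from c, e, f.
f has just one choice, so f = 7. Strike 7 from c, p.
p has just one choice, so p = 2. Eliminate 2 elsewhere: g.
Among the 4 still-open variables, 4 fits only g (and all 4 values in {1, 3, 4, 6} must be used), so g = 4.
The 3 still-open variables draw from only 3 values {1, 3, 6}, so each is used; only h can be 6, hence h = 6.
No further eliminations apply; c can still be any of 1, 3.

1, 3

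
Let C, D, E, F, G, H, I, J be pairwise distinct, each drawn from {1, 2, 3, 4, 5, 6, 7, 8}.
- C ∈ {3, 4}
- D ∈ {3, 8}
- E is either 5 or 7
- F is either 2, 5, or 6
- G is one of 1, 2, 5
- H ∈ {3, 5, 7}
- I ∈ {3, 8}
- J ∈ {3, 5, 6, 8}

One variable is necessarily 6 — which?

Among the 8 variables, 1 fits only G (and all 8 values in {1, 2, 3, 4, 5, 6, 7, 8} must be used), so G = 1.
The 7 still-open variables together cover exactly {2, 3, 4, 5, 6, 7, 8} — 7 values for 7 variables — and 2 appears only in F's list, so F = 2.
Among the 6 still-open variables, 4 fits only C (and all 6 values in {3, 4, 5, 6, 7, 8} must be used), so C = 4.
The 5 still-open variables together cover exactly {3, 5, 6, 7, 8} — 5 values for 5 variables — and 6 appears only in J's list, so J = 6.

J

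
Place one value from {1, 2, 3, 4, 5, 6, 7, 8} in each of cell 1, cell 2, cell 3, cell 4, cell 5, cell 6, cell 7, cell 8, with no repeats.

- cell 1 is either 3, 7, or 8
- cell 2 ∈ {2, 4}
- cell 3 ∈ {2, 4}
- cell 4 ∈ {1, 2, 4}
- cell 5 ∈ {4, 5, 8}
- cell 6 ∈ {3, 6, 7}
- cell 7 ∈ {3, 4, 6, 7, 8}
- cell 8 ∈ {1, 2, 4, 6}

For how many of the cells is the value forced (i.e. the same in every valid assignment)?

Among the 8 variables, 5 fits only cell 5 (and all 8 values in {1, 2, 3, 4, 5, 6, 7, 8} must be used), so cell 5 = 5.
cell 2 and cell 3 share exactly the 2 values {2, 4}; by pigeonhole those values go to them, so strike 2, 4 from cell 4, cell 7, cell 8.
That leaves cell 4 = 1. Strike 1 from cell 8.
cell 8's domain is down to {6}, so cell 8 = 6. So cell 6, cell 7 can't be 6.
Determined: cell 4=1, cell 5=5, cell 8=6. The other cells each still have more than one consistent value. That makes 3.

3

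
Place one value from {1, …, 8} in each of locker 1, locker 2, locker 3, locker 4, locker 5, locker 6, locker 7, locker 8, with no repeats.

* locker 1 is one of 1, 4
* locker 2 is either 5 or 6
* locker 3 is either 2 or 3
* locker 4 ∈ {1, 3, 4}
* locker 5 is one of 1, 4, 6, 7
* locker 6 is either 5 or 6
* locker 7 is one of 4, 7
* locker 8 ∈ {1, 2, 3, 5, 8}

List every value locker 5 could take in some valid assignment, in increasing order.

Among the 8 variables, 8 fits only locker 8 (and all 8 values in {1, 2, 3, 4, 5, 6, 7, 8} must be used), so locker 8 = 8.
Among the 7 still-open variables, 2 fits only locker 3 (and all 7 values in {1, 2, 3, 4, 5, 6, 7} must be used), so locker 3 = 2.
The 6 still-open variables together cover exactly {1, 3, 4, 5, 6, 7} — 6 values for 6 variables — and 3 appears only in locker 4's list, so locker 4 = 3.
The 2 variables locker 2 and locker 6 are confined to {5, 6}, which locks those values in; drop them from locker 5.
No further eliminations apply; locker 5 can still be any of 1, 4, 7.

1, 4, 7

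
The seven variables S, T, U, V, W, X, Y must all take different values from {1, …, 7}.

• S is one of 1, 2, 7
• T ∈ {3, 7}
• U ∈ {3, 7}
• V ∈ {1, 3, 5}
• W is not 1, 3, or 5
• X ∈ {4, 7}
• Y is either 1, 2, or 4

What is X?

The 7 variables draw from only 7 values {1, 2, 3, 4, 5, 6, 7}, so each is used; only V can be 5, hence V = 5.
Among the 6 still-open variables, 6 fits only W (and all 6 values in {1, 2, 3, 4, 6, 7} must be used), so W = 6.
The 2 variables T and U are confined to {3, 7}, which locks those values in; drop them from S, X.
So X = 4.

4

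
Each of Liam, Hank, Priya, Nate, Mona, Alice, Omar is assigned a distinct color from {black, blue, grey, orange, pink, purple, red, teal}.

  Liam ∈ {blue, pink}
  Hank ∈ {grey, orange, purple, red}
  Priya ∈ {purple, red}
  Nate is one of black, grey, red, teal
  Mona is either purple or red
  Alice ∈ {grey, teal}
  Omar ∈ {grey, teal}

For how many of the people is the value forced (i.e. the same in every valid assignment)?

2

The 2 variables Priya and Mona are confined to {purple, red}, which locks those values in; drop them from Hank, Nate.
The 2 variables Alice and Omar are confined to {grey, teal}, which locks those values in; drop them from Hank, Nate.
Hank's domain is down to {orange}, so Hank = orange.
That leaves Nate = black.
Determined: Hank=orange, Nate=black. The other people each still have more than one consistent value. That makes 2.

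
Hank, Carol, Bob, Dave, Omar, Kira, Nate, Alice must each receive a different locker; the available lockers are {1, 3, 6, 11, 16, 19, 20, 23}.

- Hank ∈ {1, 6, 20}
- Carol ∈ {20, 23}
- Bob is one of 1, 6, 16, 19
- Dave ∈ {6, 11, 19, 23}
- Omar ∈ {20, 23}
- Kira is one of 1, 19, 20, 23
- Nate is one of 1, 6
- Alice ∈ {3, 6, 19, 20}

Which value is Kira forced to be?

Among the 8 variables, 3 fits only Alice (and all 8 values in {1, 3, 6, 11, 16, 19, 20, 23} must be used), so Alice = 3.
Among the 7 still-open variables, 11 fits only Dave (and all 7 values in {1, 6, 11, 16, 19, 20, 23} must be used), so Dave = 11.
Among the 6 still-open variables, 16 fits only Bob (and all 6 values in {1, 6, 16, 19, 20, 23} must be used), so Bob = 16.
The 5 still-open variables draw from only 5 values {1, 6, 19, 20, 23}, so each is used; only Kira can be 19, hence Kira = 19.

19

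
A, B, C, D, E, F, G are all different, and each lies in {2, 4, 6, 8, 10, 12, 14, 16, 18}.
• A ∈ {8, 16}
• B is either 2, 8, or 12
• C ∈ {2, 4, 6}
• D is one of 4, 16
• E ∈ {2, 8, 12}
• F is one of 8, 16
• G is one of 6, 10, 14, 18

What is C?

6

A and F share exactly the 2 values {8, 16}; by pigeonhole those values go to them, so strike 8, 16 from B, D, E.
D's domain is down to {4}, so D = 4. Strike 4 from C.
B and E between them cover only {2, 12} — a naked pair. Remove those values from C.
So C = 6.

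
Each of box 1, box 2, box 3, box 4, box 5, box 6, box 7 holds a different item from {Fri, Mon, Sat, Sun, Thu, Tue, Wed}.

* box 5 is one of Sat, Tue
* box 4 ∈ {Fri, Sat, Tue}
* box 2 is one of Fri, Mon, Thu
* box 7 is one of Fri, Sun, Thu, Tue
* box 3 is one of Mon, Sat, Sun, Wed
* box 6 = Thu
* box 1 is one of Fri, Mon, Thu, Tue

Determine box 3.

Wed

box 6 has just one choice, so box 6 = Thu. So box 1, box 2, box 7 can't be Thu.
The 6 still-open variables draw from only 6 values {Fri, Mon, Sat, Sun, Tue, Wed}, so each is used; only box 3 can be Wed, hence box 3 = Wed.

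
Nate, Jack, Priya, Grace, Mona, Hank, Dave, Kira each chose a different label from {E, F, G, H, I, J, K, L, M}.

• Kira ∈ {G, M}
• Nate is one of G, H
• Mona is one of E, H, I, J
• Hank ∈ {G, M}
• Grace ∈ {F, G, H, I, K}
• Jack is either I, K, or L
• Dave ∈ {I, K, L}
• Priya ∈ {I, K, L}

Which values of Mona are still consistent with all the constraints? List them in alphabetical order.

The 2 variables Hank and Kira are confined to {G, M}, which locks those values in; drop them from Nate, Grace.
Nate must be H (only option left). Eliminate H elsewhere: Grace, Mona.
Jack, Priya, Dave between them cover only {I, K, L} — a naked triple. Remove those values from Grace, Mona.
Grace must be F (only option left).
No further eliminations apply; Mona can still be any of E, J.

E, J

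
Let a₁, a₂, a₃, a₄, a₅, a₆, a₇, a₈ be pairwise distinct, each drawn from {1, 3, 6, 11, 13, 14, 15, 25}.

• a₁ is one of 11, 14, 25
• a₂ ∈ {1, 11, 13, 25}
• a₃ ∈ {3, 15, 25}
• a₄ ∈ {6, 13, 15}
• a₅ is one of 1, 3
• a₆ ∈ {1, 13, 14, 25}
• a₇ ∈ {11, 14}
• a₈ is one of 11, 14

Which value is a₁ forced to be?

25

Among the 8 variables, 6 fits only a₄ (and all 8 values in {1, 3, 6, 11, 13, 14, 15, 25} must be used), so a₄ = 6.
The 7 still-open variables draw from only 7 values {1, 3, 11, 13, 14, 15, 25}, so each is used; only a₃ can be 15, hence a₃ = 15.
Among the 6 still-open variables, 3 fits only a₅ (and all 6 values in {1, 3, 11, 13, 14, 25} must be used), so a₅ = 3.
a₇ and a₈ between them cover only {11, 14} — a naked pair. Remove those values from a₁, a₂, a₆.
So a₁ = 25.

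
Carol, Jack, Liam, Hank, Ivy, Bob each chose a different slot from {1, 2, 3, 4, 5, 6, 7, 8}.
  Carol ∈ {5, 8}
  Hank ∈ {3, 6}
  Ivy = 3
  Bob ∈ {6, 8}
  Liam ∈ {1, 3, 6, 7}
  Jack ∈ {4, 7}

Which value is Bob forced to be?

8

Ivy has just one choice, so Ivy = 3. So Liam, Hank can't be 3.
Hank must be 6 (only option left). So Liam, Bob can't be 6.
So Bob = 8.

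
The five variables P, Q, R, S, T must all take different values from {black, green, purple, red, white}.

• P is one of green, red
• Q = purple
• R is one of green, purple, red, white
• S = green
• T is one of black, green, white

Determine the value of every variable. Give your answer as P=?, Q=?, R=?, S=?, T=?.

P=red, Q=purple, R=white, S=green, T=black

Q has just one choice, so Q = purple. Eliminate purple elsewhere: R.
S's domain is down to {green}, so S = green. Strike green from P, R, T.
P must be red (only option left). Strike red from R.
That leaves R = white. Remove white from T.
T must be black (only option left).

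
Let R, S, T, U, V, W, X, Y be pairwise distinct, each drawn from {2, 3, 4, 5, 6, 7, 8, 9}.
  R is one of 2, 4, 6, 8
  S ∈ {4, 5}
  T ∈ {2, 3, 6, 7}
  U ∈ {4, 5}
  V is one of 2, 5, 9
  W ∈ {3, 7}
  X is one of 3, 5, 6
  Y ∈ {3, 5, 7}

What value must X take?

The 8 variables together cover exactly {2, 3, 4, 5, 6, 7, 8, 9} — 8 values for 8 variables — and 8 appears only in R's list, so R = 8.
The 7 still-open variables draw from only 7 values {2, 3, 4, 5, 6, 7, 9}, so each is used; only V can be 9, hence V = 9.
Among the 6 still-open variables, 2 fits only T (and all 6 values in {2, 3, 4, 5, 6, 7} must be used), so T = 2.
Among the 5 still-open variables, 6 fits only X (and all 5 values in {3, 4, 5, 6, 7} must be used), so X = 6.

6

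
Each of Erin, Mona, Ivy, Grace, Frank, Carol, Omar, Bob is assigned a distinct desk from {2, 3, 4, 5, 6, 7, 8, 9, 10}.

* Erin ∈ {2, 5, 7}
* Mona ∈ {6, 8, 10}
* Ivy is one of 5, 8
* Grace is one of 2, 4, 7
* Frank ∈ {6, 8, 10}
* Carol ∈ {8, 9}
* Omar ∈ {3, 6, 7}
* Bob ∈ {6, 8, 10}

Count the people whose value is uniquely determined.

2

Mona, Frank, Bob between them cover only {6, 8, 10} — a naked triple. Remove those values from Ivy, Carol, Omar.
Ivy must be 5 (only option left). Strike 5 from Erin.
That leaves Carol = 9.
Determined: Ivy=5, Carol=9. The other people each still have more than one consistent value. That makes 2.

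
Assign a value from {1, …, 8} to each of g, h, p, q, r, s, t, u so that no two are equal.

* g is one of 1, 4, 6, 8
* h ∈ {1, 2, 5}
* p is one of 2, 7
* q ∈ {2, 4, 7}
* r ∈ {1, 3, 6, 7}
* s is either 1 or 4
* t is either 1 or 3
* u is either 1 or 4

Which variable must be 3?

t

The 8 variables draw from only 8 values {1, 2, 3, 4, 5, 6, 7, 8}, so each is used; only h can be 5, hence h = 5.
Among the 7 still-open variables, 8 fits only g (and all 7 values in {1, 2, 3, 4, 6, 7, 8} must be used), so g = 8.
The 6 still-open variables together cover exactly {1, 2, 3, 4, 6, 7} — 6 values for 6 variables — and 6 appears only in r's list, so r = 6.
Among the 5 still-open variables, 3 fits only t (and all 5 values in {1, 2, 3, 4, 7} must be used), so t = 3.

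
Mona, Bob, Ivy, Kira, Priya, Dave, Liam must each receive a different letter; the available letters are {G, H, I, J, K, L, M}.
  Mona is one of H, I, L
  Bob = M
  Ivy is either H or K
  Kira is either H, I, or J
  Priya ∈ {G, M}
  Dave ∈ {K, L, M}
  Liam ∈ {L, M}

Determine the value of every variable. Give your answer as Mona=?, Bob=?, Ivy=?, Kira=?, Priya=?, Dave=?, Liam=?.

Bob's domain is down to {M}, so Bob = M. Strike M from Priya, Dave, Liam.
Priya's domain is down to {G}, so Priya = G.
Liam must be L (only option left). Remove L from Mona, Dave.
Dave must be K (only option left). Remove K from Ivy.
Ivy must be H (only option left). Eliminate H elsewhere: Mona, Kira.
Mona's domain is down to {I}, so Mona = I. Eliminate I elsewhere: Kira.
Kira must be J (only option left).

Mona=I, Bob=M, Ivy=H, Kira=J, Priya=G, Dave=K, Liam=L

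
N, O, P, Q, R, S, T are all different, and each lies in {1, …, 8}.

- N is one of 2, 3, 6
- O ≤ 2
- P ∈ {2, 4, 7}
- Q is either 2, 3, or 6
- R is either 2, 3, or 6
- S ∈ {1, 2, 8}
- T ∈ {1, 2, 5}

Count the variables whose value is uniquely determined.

N, Q, R between them cover only {2, 3, 6} — a naked triple. Remove those values from O, P, S, T.
O must be 1 (only option left). Strike 1 from S, T.
That leaves S = 8.
That leaves T = 5.
Determined: O=1, S=8, T=5. The other variables each still have more than one consistent value. That makes 3.

3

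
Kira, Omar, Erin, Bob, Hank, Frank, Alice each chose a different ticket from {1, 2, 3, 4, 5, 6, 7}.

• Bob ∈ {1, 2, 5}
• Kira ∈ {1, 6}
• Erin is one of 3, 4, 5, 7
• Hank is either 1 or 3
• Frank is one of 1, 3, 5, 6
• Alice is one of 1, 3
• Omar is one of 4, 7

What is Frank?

The 7 variables draw from only 7 values {1, 2, 3, 4, 5, 6, 7}, so each is used; only Bob can be 2, hence Bob = 2.
Hank and Alice share exactly the 2 values {1, 3}; by pigeonhole those values go to them, so strike 1, 3 from Kira, Erin, Frank.
Kira's domain is down to {6}, so Kira = 6. Eliminate 6 elsewhere: Frank.
So Frank = 5.

5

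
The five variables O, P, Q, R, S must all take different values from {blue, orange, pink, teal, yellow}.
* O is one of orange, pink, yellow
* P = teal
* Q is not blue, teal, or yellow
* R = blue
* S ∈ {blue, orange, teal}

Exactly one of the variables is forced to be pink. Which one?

P must be teal (only option left). Remove teal from S.
R's domain is down to {blue}, so R = blue. Remove blue from S.
S has just one choice, so S = orange. Remove orange from O, Q.
So pink goes to Q.

Q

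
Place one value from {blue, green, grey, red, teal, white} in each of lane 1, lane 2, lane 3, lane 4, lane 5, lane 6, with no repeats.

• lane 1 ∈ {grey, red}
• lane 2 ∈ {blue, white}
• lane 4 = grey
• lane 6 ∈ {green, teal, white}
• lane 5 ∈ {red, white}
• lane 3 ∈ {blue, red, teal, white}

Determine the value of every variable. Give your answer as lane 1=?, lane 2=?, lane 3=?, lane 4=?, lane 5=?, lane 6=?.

lane 1=red, lane 2=blue, lane 3=teal, lane 4=grey, lane 5=white, lane 6=green

lane 4's domain is down to {grey}, so lane 4 = grey. So lane 1 can't be grey.
That leaves lane 1 = red. Remove red from lane 3, lane 5.
lane 5 must be white (only option left). So lane 2, lane 3, lane 6 can't be white.
lane 2 has just one choice, so lane 2 = blue. Remove blue from lane 3.
That leaves lane 3 = teal. Eliminate teal elsewhere: lane 6.
lane 6 has just one choice, so lane 6 = green.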